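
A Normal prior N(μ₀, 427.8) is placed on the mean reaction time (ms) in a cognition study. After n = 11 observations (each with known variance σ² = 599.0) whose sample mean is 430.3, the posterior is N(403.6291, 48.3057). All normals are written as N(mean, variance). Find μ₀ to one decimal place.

μ₀ = 194.1

With known observation variance, the Normal–Normal posterior has precision τ_n = τ₀ + n/σ² and mean μ_n = (τ₀μ₀ + (n/σ²)x̄)/τ_n.
Here τ₀ = 1/427.8 = 0.002338 and τ_data = 11/599.0 = 0.018364, so τ_n = 0.020702.
Rearranging for μ₀: μ₀ = (μ_n·τ_n − τ_data·x̄)/τ₀ = (403.6291·0.020702 − 0.018364·430.3) / 0.002338 = 0.453900/0.002338 ≈ 194.1.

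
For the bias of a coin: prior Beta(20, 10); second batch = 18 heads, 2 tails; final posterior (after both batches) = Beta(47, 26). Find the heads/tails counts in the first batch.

Sequential conjugate updates are equivalent to a single update on the pooled data, so total successes = posterior α − prior α and total failures = posterior β − prior β.
Total across both batches: 47−20=27 heads, 26−10=16 tails.
Subtract the second batch: 27−18=9 heads and 16−2=14 tails.

9 heads and 14 tails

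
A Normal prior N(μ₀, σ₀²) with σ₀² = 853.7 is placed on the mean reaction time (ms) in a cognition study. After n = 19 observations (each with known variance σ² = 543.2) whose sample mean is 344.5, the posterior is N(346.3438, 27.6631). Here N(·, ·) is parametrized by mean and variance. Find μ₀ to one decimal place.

μ₀ = 401.4

With known observation variance, the Normal–Normal posterior has precision τ_n = τ₀ + n/σ² and mean μ_n = (τ₀μ₀ + (n/σ²)x̄)/τ_n.
Here τ₀ = 1/853.7 = 0.001171 and τ_data = 19/543.2 = 0.034978, so τ_n = 0.036149.
Rearranging for μ₀: μ₀ = (μ_n·τ_n − τ_data·x̄)/τ₀ = (346.3438·0.036149 − 0.034978·344.5) / 0.001171 = 0.470061/0.001171 ≈ 401.4.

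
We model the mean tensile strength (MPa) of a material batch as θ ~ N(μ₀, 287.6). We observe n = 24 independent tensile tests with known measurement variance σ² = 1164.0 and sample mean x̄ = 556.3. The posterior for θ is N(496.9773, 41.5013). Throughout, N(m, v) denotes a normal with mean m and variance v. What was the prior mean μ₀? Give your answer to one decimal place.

The posterior mean is a precision-weighted average: μ_n = (τ₀μ₀ + τ_data·x̄)/(τ₀+τ_data), with τ₀=1/σ₀² and τ_data=n/σ².
Here τ₀ = 1/287.6 = 0.003477 and τ_data = 24/1164.0 = 0.020619, so τ_n = 0.024096.
Rearranging for μ₀: μ₀ = (μ_n·τ_n − τ_data·x̄)/τ₀ = (496.9773·0.024096 − 0.020619·556.3) / 0.003477 = 0.504815/0.003477 ≈ 145.2.

μ₀ = 145.2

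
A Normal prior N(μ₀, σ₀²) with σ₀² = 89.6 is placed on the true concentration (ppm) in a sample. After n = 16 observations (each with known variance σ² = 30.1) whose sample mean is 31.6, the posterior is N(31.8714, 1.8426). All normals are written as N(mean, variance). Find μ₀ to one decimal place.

With known observation variance, the Normal–Normal posterior has precision τ_n = τ₀ + n/σ² and mean μ_n = (τ₀μ₀ + (n/σ²)x̄)/τ_n.
Here τ₀ = 1/89.6 = 0.011161 and τ_data = 16/30.1 = 0.531561, so τ_n = 0.542722.
Rearranging for μ₀: μ₀ = (μ_n·τ_n − τ_data·x̄)/τ₀ = (31.8714·0.542722 − 0.531561·31.6) / 0.011161 = 0.499982/0.011161 ≈ 44.8.

μ₀ = 44.8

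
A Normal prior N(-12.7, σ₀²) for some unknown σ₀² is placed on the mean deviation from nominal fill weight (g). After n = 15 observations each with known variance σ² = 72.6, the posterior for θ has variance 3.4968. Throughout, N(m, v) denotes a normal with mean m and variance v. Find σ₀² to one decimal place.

Posterior precision equals prior precision plus data precision: 1/σ_n² = 1/σ₀² + n/σ².
So 1/σ₀² = 1/3.4968 − 15/72.6 = 0.285976 − 0.206612 = 0.079364.
Hence σ₀² = 1/0.079364 ≈ 12.6.

σ₀² = 12.6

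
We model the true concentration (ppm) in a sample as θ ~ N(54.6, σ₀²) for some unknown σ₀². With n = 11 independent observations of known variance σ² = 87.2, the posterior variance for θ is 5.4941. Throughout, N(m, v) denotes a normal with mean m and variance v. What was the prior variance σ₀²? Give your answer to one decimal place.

Posterior precision equals prior precision plus data precision: 1/σ_n² = 1/σ₀² + n/σ².
So 1/σ₀² = 1/5.4941 − 11/87.2 = 0.182013 − 0.126147 = 0.055866.
Hence σ₀² = 1/0.055866 ≈ 17.9.

σ₀² = 17.9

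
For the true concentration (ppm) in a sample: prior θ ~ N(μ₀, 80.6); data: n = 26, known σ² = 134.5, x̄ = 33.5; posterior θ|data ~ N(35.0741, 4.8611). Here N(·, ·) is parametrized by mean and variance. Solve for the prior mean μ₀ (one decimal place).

With known observation variance, the Normal–Normal posterior has precision τ_n = τ₀ + n/σ² and mean μ_n = (τ₀μ₀ + (n/σ²)x̄)/τ_n.
Here τ₀ = 1/80.6 = 0.012407 and τ_data = 26/134.5 = 0.193309, so τ_n = 0.205716.
Rearranging for μ₀: μ₀ = (μ_n·τ_n − τ_data·x̄)/τ₀ = (35.0741·0.205716 − 0.193309·33.5) / 0.012407 = 0.739452/0.012407 ≈ 59.6.

μ₀ = 59.6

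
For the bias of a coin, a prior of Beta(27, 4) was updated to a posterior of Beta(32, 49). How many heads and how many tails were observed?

5 heads and 45 tails

Under Beta–binomial conjugacy the posterior parameters are (a+s, b+f).
So s = 32 − 27 = 5 and f = 49 − 4 = 45.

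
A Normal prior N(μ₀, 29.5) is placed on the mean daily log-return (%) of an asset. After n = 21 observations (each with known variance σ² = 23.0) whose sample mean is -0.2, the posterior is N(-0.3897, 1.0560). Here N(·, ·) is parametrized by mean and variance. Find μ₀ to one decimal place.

The posterior mean is a precision-weighted average: μ_n = (τ₀μ₀ + τ_data·x̄)/(τ₀+τ_data), with τ₀=1/σ₀² and τ_data=n/σ².
Here τ₀ = 1/29.5 = 0.033898 and τ_data = 21/23.0 = 0.913043, so τ_n = 0.946941.
Rearranging for μ₀: μ₀ = (μ_n·τ_n − τ_data·x̄)/τ₀ = (-0.3897·0.946941 − 0.913043·-0.2) / 0.033898 = -0.186414/0.033898 ≈ -5.5.

μ₀ = -5.5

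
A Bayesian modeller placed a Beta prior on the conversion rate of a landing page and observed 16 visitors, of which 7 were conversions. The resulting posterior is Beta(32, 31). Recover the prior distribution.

A Beta(α, β) prior with s successes and f failures in binomial data gives a Beta(α+s, β+f) posterior.
Subtract the data counts: 32−7=25, 31−9=22.

Beta(25, 22)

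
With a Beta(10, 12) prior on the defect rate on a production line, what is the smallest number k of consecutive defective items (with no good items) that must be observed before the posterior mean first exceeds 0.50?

After k defective items and 0 good items the posterior is Beta(10+k, 12), with mean (10+k)/(10+12+k).
Set (10+k)/(22+k) > 0.50 and solve: k > (0.50·22 − 10)/(1 − 0.50) = 2.000.
The smallest integer exceeding 2.000 is 3, and checking k=3: (13)/(25) = 0.5200 > 0.50.

k = 3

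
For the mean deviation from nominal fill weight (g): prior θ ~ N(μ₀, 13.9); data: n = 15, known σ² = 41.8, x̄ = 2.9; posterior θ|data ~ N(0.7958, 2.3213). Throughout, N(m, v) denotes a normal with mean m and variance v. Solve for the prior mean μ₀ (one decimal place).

μ₀ = -9.7

With known observation variance, the Normal–Normal posterior has precision τ_n = τ₀ + n/σ² and mean μ_n = (τ₀μ₀ + (n/σ²)x̄)/τ_n.
Here τ₀ = 1/13.9 = 0.071942 and τ_data = 15/41.8 = 0.358852, so τ_n = 0.430794.
Rearranging for μ₀: μ₀ = (μ_n·τ_n − τ_data·x̄)/τ₀ = (0.7958·0.430794 − 0.358852·2.9) / 0.071942 = -0.697845/0.071942 ≈ -9.7.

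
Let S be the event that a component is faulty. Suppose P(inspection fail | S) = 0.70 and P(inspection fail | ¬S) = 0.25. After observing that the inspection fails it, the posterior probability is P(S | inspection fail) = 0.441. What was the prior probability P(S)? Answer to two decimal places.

In odds form, posterior odds = prior odds × likelihood ratio, so prior odds = posterior odds ÷ LR.
Posterior odds = 0.441/(1−0.441) = 0.7889. LR = 0.70/0.25 = 2.8000.
Prior odds = 0.7889/2.8000 = 0.2818, so P(S) = 0.2818/(1+0.2818) ≈ 0.22.

P(S) = 0.22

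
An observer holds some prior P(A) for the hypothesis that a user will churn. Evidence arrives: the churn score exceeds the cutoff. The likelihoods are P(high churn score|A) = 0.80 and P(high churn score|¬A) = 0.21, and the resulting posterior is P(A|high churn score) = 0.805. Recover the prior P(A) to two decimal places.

P(A) = 0.52

Bayes' rule in odds form gives O(A|E) = O(A)·[P(E|A)/P(E|¬A)], hence O(A) = O(A|E)/LR.
Posterior odds = 0.805/(1−0.805) = 4.1282. LR = 0.80/0.21 = 3.8095.
Prior odds = 4.1282/3.8095 = 1.0837, so P(A) = 1.0837/(1+1.0837) ≈ 0.52.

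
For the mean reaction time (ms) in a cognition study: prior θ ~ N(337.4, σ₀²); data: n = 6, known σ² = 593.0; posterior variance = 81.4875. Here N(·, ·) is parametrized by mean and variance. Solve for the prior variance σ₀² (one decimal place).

For the Normal–Normal model with known σ², precisions add: τ_n = τ₀ + n/σ².
So 1/σ₀² = 1/81.4875 − 6/593.0 = 0.012272 − 0.010118 = 0.002154.
Hence σ₀² = 1/0.002154 ≈ 464.3.

σ₀² = 464.3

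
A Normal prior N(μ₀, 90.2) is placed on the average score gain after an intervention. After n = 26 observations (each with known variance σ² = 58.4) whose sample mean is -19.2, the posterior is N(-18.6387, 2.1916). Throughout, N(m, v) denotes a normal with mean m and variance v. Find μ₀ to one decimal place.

μ₀ = 3.9

The posterior mean is a precision-weighted average: μ_n = (τ₀μ₀ + τ_data·x̄)/(τ₀+τ_data), with τ₀=1/σ₀² and τ_data=n/σ².
Here τ₀ = 1/90.2 = 0.011086 and τ_data = 26/58.4 = 0.445205, so τ_n = 0.456291.
Rearranging for μ₀: μ₀ = (μ_n·τ_n − τ_data·x̄)/τ₀ = (-18.6387·0.456291 − 0.445205·-19.2) / 0.011086 = 0.043265/0.011086 ≈ 3.9.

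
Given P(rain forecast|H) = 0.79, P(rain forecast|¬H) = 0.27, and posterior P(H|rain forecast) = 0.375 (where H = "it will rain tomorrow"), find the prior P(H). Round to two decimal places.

Bayes' rule in odds form gives O(H|E) = O(H)·[P(E|H)/P(E|¬H)], hence O(H) = O(H|E)/LR.
Posterior odds = 0.375/(1−0.375) = 0.6000. LR = 0.79/0.27 = 2.9259.
Prior odds = 0.6000/2.9259 = 0.2051, so P(H) = 0.2051/(1+0.2051) ≈ 0.17.

P(H) = 0.17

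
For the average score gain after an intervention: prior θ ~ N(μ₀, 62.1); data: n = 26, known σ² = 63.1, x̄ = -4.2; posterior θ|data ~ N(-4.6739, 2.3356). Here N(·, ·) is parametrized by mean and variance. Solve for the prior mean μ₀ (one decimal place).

μ₀ = -16.8

The posterior mean is a precision-weighted average: μ_n = (τ₀μ₀ + τ_data·x̄)/(τ₀+τ_data), with τ₀=1/σ₀² and τ_data=n/σ².
Here τ₀ = 1/62.1 = 0.016103 and τ_data = 26/63.1 = 0.412044, so τ_n = 0.428147.
Rearranging for μ₀: μ₀ = (μ_n·τ_n − τ_data·x̄)/τ₀ = (-4.6739·0.428147 − 0.412044·-4.2) / 0.016103 = -0.270531/0.016103 ≈ -16.8.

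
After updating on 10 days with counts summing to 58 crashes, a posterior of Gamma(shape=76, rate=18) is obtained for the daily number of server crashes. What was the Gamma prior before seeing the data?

Gamma(shape=18, rate=8)

Gamma–Poisson conjugacy: posterior shape = α + Σxᵢ, posterior rate = β + n.
So α = 76 − 58 = 18 and β = 18 − 10 = 8.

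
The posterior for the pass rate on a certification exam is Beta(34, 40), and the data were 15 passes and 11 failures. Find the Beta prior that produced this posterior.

Beta(19, 29)

Beta is conjugate to the binomial likelihood: posterior = Beta(a+s, b+f).
Subtract the data counts: 34−15=19, 40−11=29.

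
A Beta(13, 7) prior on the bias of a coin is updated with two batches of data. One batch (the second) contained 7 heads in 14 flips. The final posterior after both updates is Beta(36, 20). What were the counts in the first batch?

16 heads and 6 tails

Because Beta–binomial updating is additive in the counts, the combined data contributed (α_post−α_prior, β_post−β_prior) successes and failures.
Total across both batches: 36−13=23 heads, 20−7=13 tails.
Subtract the second batch: 23−7=16 heads and 13−7=6 tails.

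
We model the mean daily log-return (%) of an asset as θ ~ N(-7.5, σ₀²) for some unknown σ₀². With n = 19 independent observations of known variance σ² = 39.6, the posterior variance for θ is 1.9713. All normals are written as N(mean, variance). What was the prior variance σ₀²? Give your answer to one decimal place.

Posterior precision equals prior precision plus data precision: 1/σ_n² = 1/σ₀² + n/σ².
So 1/σ₀² = 1/1.9713 − 19/39.6 = 0.507279 − 0.479798 = 0.027481.
Hence σ₀² = 1/0.027481 ≈ 36.4.

σ₀² = 36.4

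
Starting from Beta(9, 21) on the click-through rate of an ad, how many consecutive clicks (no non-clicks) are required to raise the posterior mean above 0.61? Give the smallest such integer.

After k clicks and 0 non-clicks the posterior is Beta(9+k, 21), with mean (9+k)/(9+21+k).
Set (9+k)/(30+k) > 0.61 and solve: k > (0.61·30 − 9)/(1 − 0.61) = 23.846.
The smallest integer exceeding 23.846 is 24.

k = 24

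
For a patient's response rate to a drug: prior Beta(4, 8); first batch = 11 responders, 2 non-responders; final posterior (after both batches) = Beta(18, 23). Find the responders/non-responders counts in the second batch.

3 responders and 13 non-responders

Sequential conjugate updates are equivalent to a single update on the pooled data, so total successes = posterior α − prior α and total failures = posterior β − prior β.
Total across both batches: 18−4=14 responders, 23−8=15 non-responders.
Subtract the first batch: 14−11=3 responders and 15−2=13 non-responders.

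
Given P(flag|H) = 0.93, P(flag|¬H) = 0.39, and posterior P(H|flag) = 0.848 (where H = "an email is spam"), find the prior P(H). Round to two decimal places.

P(H) = 0.70

In odds form, posterior odds = prior odds × likelihood ratio, so prior odds = posterior odds ÷ LR.
Posterior odds = 0.848/(1−0.848) = 5.5789. LR = 0.93/0.39 = 2.3846.
Prior odds = 5.5789/2.3846 = 2.3396, so P(H) = 2.3396/(1+2.3396) ≈ 0.70.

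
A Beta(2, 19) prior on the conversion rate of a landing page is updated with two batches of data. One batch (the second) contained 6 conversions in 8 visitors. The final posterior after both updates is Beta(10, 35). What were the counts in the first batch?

2 conversions and 14 bounces

Because Beta–binomial updating is additive in the counts, the combined data contributed (α_post−α_prior, β_post−β_prior) successes and failures.
Total across both batches: 10−2=8 conversions, 35−19=16 bounces.
Subtract the second batch: 8−6=2 conversions and 16−2=14 bounces.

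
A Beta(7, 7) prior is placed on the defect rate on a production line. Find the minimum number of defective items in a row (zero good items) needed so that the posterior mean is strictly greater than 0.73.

k = 12

After k defective items and 0 good items the posterior is Beta(7+k, 7), with mean (7+k)/(7+7+k).
Set (7+k)/(14+k) > 0.73 and solve: k > (0.73·14 − 7)/(1 − 0.73) = 11.926.
The smallest integer exceeding 11.926 is 12.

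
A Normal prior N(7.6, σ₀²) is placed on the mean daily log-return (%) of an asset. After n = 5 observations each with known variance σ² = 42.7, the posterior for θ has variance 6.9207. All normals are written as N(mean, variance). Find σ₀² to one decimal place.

σ₀² = 36.5

For the Normal–Normal model with known σ², precisions add: τ_n = τ₀ + n/σ².
So 1/σ₀² = 1/6.9207 − 5/42.7 = 0.144494 − 0.117096 = 0.027398.
Hence σ₀² = 1/0.027398 ≈ 36.5.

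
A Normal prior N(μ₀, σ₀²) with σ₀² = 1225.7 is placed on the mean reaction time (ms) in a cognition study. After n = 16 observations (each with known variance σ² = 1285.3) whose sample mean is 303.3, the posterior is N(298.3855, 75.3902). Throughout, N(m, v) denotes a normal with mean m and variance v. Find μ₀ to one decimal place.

μ₀ = 223.4

With known observation variance, the Normal–Normal posterior has precision τ_n = τ₀ + n/σ² and mean μ_n = (τ₀μ₀ + (n/σ²)x̄)/τ_n.
Here τ₀ = 1/1225.7 = 0.000816 and τ_data = 16/1285.3 = 0.012448, so τ_n = 0.013264.
Rearranging for μ₀: μ₀ = (μ_n·τ_n − τ_data·x̄)/τ₀ = (298.3855·0.013264 − 0.012448·303.3) / 0.000816 = 0.182307/0.000816 ≈ 223.4.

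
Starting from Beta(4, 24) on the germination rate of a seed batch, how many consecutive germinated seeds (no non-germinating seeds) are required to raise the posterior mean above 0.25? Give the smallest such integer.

k = 5

After k germinated seeds and 0 non-germinating seeds the posterior is Beta(4+k, 24), with mean (4+k)/(4+24+k).
Set (4+k)/(28+k) > 0.25 and solve: k > (0.25·28 − 4)/(1 − 0.25) = 4.000.
The smallest integer exceeding 4.000 is 5, and checking k=5: (9)/(33) = 0.2727 > 0.25.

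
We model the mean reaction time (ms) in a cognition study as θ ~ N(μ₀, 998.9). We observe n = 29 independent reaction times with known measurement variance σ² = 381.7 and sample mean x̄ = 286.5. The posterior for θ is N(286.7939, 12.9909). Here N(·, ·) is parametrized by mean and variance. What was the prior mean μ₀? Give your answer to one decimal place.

The posterior mean is a precision-weighted average: μ_n = (τ₀μ₀ + τ_data·x̄)/(τ₀+τ_data), with τ₀=1/σ₀² and τ_data=n/σ².
Here τ₀ = 1/998.9 = 0.001001 and τ_data = 29/381.7 = 0.075976, so τ_n = 0.076977.
Rearranging for μ₀: μ₀ = (μ_n·τ_n − τ_data·x̄)/τ₀ = (286.7939·0.076977 − 0.075976·286.5) / 0.001001 = 0.309410/0.001001 ≈ 309.1.

μ₀ = 309.1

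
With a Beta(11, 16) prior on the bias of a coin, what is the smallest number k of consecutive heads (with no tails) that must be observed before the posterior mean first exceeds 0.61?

k = 15

After k heads and 0 tails the posterior is Beta(11+k, 16), with mean (11+k)/(11+16+k).
Set (11+k)/(27+k) > 0.61 and solve: k > (0.61·27 − 11)/(1 − 0.61) = 14.026.
The smallest integer exceeding 14.026 is 15.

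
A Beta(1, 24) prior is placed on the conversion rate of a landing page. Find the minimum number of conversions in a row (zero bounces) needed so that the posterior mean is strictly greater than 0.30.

k = 10

After k conversions and 0 bounces the posterior is Beta(1+k, 24), with mean (1+k)/(1+24+k).
Set (1+k)/(25+k) > 0.30 and solve: k > (0.30·25 − 1)/(1 − 0.30) = 9.286.
The smallest integer exceeding 9.286 is 10, and checking k=10: (11)/(35) = 0.3143 > 0.30.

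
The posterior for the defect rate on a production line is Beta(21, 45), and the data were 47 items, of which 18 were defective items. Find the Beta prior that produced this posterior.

Beta(3, 16)

A Beta(α, β) prior with s successes and f failures in binomial data gives a Beta(α+s, β+f) posterior.
So α = 21 − 18 = 3 and β = 45 − 29 = 16.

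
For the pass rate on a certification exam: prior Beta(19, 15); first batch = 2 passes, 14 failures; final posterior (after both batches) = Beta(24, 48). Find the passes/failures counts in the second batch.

Because Beta–binomial updating is additive in the counts, the combined data contributed (α_post−α_prior, β_post−β_prior) successes and failures.
Total across both batches: 24−19=5 passes, 48−15=33 failures.
Subtract the first batch: 5−2=3 passes and 33−14=19 failures.

3 passes and 19 failures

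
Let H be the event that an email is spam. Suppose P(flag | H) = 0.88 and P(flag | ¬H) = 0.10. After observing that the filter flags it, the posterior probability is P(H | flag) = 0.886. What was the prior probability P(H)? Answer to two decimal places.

In odds form, posterior odds = prior odds × likelihood ratio, so prior odds = posterior odds ÷ LR.
Posterior odds = 0.886/(1−0.886) = 7.7719. LR = 0.88/0.10 = 8.8000.
Prior odds = 7.7719/8.8000 = 0.8832, so P(H) = 0.8832/(1+0.8832) ≈ 0.47.

P(H) = 0.47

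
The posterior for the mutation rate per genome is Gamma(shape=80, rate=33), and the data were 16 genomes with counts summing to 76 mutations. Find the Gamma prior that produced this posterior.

Gamma(shape=4, rate=17)

Gamma–Poisson conjugacy: posterior shape = α + Σxᵢ, posterior rate = β + n.
So α = 80 − 76 = 4 and β = 33 − 16 = 17.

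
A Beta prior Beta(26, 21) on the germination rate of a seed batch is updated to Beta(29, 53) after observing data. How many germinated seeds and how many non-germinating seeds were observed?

3 germinated seeds and 32 non-germinating seeds

Beta is conjugate to the binomial likelihood: posterior = Beta(α+s, β+f).
So s = 29 − 26 = 3 and f = 53 − 21 = 32.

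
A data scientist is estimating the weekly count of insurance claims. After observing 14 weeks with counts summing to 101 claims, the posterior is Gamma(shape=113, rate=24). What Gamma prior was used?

Gamma(shape=12, rate=10)

A Gamma(α, β) prior (rate parametrization) on a Poisson rate with n observations summing to S gives posterior Gamma(α+S, β+n).
So α = 113 − 101 = 12 and β = 24 − 14 = 10.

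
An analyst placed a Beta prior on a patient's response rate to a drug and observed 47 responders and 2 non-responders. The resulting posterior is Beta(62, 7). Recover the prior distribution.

Beta(15, 5)

Beta is conjugate to the binomial likelihood: posterior = Beta(a+s, b+f).
Subtract the data counts: 62−47=15, 7−2=5.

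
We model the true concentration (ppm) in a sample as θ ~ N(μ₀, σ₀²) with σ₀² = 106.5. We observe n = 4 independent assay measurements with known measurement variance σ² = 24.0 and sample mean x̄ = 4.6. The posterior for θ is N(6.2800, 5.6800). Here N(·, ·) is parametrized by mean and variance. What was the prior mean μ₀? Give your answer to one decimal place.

μ₀ = 36.1

With known observation variance, the Normal–Normal posterior has precision τ_n = τ₀ + n/σ² and mean μ_n = (τ₀μ₀ + (n/σ²)x̄)/τ_n.
Here τ₀ = 1/106.5 = 0.009390 and τ_data = 4/24.0 = 0.166667, so τ_n = 0.176057.
Rearranging for μ₀: μ₀ = (μ_n·τ_n − τ_data·x̄)/τ₀ = (6.2800·0.176057 − 0.166667·4.6) / 0.009390 = 0.338970/0.009390 ≈ 36.1.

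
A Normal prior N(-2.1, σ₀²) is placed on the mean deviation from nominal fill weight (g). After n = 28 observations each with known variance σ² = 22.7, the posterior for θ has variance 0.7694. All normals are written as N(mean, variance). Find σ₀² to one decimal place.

σ₀² = 15.1

For the Normal–Normal model with known σ², precisions add: τ_n = τ₀ + n/σ².
So 1/σ₀² = 1/0.7694 − 28/22.7 = 1.299714 − 1.233480 = 0.066234.
Hence σ₀² = 1/0.066234 ≈ 15.1.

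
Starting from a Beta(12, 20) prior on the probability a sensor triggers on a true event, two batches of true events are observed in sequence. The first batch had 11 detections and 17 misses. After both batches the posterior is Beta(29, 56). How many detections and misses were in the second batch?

Sequential conjugate updates are equivalent to a single update on the pooled data, so total successes = posterior α − prior α and total failures = posterior β − prior β.
Total across both batches: 29−12=17 detections, 56−20=36 misses.
Subtract the first batch: 17−11=6 detections and 36−17=19 misses.

6 detections and 19 misses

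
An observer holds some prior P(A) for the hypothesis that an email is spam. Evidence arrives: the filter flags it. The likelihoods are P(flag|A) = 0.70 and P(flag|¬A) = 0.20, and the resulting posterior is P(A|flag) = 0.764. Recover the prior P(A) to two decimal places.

In odds form, posterior odds = prior odds × likelihood ratio, so prior odds = posterior odds ÷ LR.
Posterior odds = 0.764/(1−0.764) = 3.2373. LR = 0.70/0.20 = 3.5000.
Prior odds = 3.2373/3.5000 = 0.9249, so P(A) = 0.9249/(1+0.9249) ≈ 0.48.

P(A) = 0.48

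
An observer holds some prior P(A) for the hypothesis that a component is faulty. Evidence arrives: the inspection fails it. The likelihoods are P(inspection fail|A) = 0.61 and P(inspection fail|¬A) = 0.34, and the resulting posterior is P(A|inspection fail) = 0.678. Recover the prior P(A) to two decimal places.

In odds form, posterior odds = prior odds × likelihood ratio, so prior odds = posterior odds ÷ LR.
Posterior odds = 0.678/(1−0.678) = 2.1056. LR = 0.61/0.34 = 1.7941.
Prior odds = 2.1056/1.7941 = 1.1736, so P(A) = 1.1736/(1+1.1736) ≈ 0.54.

P(A) = 0.54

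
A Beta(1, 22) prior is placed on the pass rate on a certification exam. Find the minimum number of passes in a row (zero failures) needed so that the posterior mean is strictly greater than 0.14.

After k passes and 0 failures the posterior is Beta(1+k, 22), with mean (1+k)/(1+22+k).
Set (1+k)/(23+k) > 0.14 and solve: k > (0.14·23 − 1)/(1 − 0.14) = 2.581.
The smallest integer exceeding 2.581 is 3.

k = 3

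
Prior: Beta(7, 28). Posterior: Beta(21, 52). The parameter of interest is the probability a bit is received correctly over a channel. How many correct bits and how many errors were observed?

14 correct bits and 24 errors

Under Beta–binomial conjugacy the posterior parameters are (a+s, b+f).
Match parameters: s=21−7=14, f=52−28=24.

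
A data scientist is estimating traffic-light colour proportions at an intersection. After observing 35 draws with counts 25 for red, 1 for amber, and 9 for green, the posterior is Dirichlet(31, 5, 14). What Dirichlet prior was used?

For a Dirichlet(α) prior with multinomial counts c, the posterior is Dirichlet(α + c) componentwise.
Subtract each count from the matching posterior parameter: 31−25=6, 5−1=4, 14−9=5.

Dirichlet(6, 4, 5)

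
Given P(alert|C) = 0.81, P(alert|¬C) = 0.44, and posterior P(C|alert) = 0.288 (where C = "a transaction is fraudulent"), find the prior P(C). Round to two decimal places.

In odds form, posterior odds = prior odds × likelihood ratio, so prior odds = posterior odds ÷ LR.
Posterior odds = 0.288/(1−0.288) = 0.4045. LR = 0.81/0.44 = 1.8409.
Prior odds = 0.4045/1.8409 = 0.2197, so P(C) = 0.2197/(1+0.2197) ≈ 0.18.

P(C) = 0.18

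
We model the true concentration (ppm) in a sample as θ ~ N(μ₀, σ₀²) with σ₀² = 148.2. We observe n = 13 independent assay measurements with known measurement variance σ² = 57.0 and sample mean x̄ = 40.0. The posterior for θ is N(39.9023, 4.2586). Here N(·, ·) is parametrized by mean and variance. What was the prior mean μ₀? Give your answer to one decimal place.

With known observation variance, the Normal–Normal posterior has precision τ_n = τ₀ + n/σ² and mean μ_n = (τ₀μ₀ + (n/σ²)x̄)/τ_n.
Here τ₀ = 1/148.2 = 0.006748 and τ_data = 13/57.0 = 0.228070, so τ_n = 0.234818.
Rearranging for μ₀: μ₀ = (μ_n·τ_n − τ_data·x̄)/τ₀ = (39.9023·0.234818 − 0.228070·40.0) / 0.006748 = 0.246978/0.006748 ≈ 36.6.

μ₀ = 36.6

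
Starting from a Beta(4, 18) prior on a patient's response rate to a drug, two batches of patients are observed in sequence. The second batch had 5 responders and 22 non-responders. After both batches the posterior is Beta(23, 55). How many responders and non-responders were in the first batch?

Because Beta–binomial updating is additive in the counts, the combined data contributed (α_post−α_prior, β_post−β_prior) successes and failures.
Total across both batches: 23−4=19 responders, 55−18=37 non-responders.
Subtract the second batch: 19−5=14 responders and 37−22=15 non-responders.

14 responders and 15 non-responders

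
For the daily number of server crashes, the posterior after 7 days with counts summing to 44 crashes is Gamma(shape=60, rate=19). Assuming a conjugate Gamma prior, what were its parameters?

Gamma–Poisson conjugacy: posterior shape = α + Σxᵢ, posterior rate = β + n.
So α = 60 − 44 = 16 and β = 19 − 7 = 12.

Gamma(shape=16, rate=12)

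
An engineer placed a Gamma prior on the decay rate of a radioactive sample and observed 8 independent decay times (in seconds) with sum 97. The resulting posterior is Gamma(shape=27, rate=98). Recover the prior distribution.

For an exponential likelihood with a Gamma(α, β) prior on the rate, n observations with total T give posterior Gamma(α+n, β+T).
So α = 27 − 8 = 19 and β = 98 − 97 = 1.

Gamma(shape=19, rate=1)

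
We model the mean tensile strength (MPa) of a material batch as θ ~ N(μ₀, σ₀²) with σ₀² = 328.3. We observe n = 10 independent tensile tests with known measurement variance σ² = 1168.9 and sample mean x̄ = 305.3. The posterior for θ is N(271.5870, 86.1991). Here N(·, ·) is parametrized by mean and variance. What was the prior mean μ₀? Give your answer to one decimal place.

μ₀ = 176.9

With known observation variance, the Normal–Normal posterior has precision τ_n = τ₀ + n/σ² and mean μ_n = (τ₀μ₀ + (n/σ²)x̄)/τ_n.
Here τ₀ = 1/328.3 = 0.003046 and τ_data = 10/1168.9 = 0.008555, so τ_n = 0.011601.
Rearranging for μ₀: μ₀ = (μ_n·τ_n − τ_data·x̄)/τ₀ = (271.5870·0.011601 − 0.008555·305.3) / 0.003046 = 0.538839/0.003046 ≈ 176.9.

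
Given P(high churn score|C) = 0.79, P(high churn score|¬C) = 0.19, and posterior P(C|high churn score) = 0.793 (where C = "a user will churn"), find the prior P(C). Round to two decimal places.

P(C) = 0.48

In odds form, posterior odds = prior odds × likelihood ratio, so prior odds = posterior odds ÷ LR.
Posterior odds = 0.793/(1−0.793) = 3.8309. LR = 0.79/0.19 = 4.1579.
Prior odds = 3.8309/4.1579 = 0.9214, so P(C) = 0.9214/(1+0.9214) ≈ 0.48.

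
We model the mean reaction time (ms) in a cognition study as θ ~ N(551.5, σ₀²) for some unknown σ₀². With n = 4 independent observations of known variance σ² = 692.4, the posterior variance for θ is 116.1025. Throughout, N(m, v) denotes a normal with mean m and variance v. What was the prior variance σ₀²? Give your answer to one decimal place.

σ₀² = 352.6

Posterior precision equals prior precision plus data precision: 1/σ_n² = 1/σ₀² + n/σ².
So 1/σ₀² = 1/116.1025 − 4/692.4 = 0.008613 − 0.005777 = 0.002836.
Hence σ₀² = 1/0.002836 ≈ 352.6.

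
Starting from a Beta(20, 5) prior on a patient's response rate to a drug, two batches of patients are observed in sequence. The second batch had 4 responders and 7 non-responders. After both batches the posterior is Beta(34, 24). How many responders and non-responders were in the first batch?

Because Beta–binomial updating is additive in the counts, the combined data contributed (α_post−α_prior, β_post−β_prior) successes and failures.
Total across both batches: 34−20=14 responders, 24−5=19 non-responders.
Subtract the second batch: 14−4=10 responders and 19−7=12 non-responders.

10 responders and 12 non-responders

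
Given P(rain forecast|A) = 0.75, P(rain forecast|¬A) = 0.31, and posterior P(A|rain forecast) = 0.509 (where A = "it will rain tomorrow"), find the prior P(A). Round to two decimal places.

P(A) = 0.30

In odds form, posterior odds = prior odds × likelihood ratio, so prior odds = posterior odds ÷ LR.
Posterior odds = 0.509/(1−0.509) = 1.0367. LR = 0.75/0.31 = 2.4194.
Prior odds = 1.0367/2.4194 = 0.4285, so P(A) = 0.4285/(1+0.4285) ≈ 0.30.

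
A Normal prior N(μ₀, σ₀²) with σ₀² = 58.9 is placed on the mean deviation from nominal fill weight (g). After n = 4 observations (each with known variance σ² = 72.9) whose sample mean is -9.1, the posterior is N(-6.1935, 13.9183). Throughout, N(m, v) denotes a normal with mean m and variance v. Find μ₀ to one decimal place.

With known observation variance, the Normal–Normal posterior has precision τ_n = τ₀ + n/σ² and mean μ_n = (τ₀μ₀ + (n/σ²)x̄)/τ_n.
Here τ₀ = 1/58.9 = 0.016978 and τ_data = 4/72.9 = 0.054870, so τ_n = 0.071848.
Rearranging for μ₀: μ₀ = (μ_n·τ_n − τ_data·x̄)/τ₀ = (-6.1935·0.071848 − 0.054870·-9.1) / 0.016978 = 0.054326/0.016978 ≈ 3.2.

μ₀ = 3.2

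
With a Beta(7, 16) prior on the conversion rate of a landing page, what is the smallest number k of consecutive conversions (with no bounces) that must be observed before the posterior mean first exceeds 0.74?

k = 39

After k conversions and 0 bounces the posterior is Beta(7+k, 16), with mean (7+k)/(7+16+k).
Set (7+k)/(23+k) > 0.74 and solve: k > (0.74·23 − 7)/(1 − 0.74) = 38.538.
The smallest integer exceeding 38.538 is 39.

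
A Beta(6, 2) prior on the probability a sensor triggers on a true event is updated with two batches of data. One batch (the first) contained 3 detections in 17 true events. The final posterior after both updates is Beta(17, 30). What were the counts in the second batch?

Because Beta–binomial updating is additive in the counts, the combined data contributed (α_post−α_prior, β_post−β_prior) successes and failures.
Total across both batches: 17−6=11 detections, 30−2=28 misses.
Subtract the first batch: 11−3=8 detections and 28−14=14 misses.

8 detections and 14 misses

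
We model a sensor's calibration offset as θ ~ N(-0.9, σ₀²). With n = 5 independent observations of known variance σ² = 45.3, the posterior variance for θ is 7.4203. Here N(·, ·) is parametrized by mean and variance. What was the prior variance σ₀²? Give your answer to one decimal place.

Posterior precision equals prior precision plus data precision: 1/σ_n² = 1/σ₀² + n/σ².
So 1/σ₀² = 1/7.4203 − 5/45.3 = 0.134765 − 0.110375 = 0.024390.
Hence σ₀² = 1/0.024390 ≈ 41.0.

σ₀² = 41.0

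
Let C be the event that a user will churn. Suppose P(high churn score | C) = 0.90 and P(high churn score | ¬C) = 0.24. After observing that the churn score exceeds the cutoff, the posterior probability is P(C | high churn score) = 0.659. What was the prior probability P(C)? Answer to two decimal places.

In odds form, posterior odds = prior odds × likelihood ratio, so prior odds = posterior odds ÷ LR.
Posterior odds = 0.659/(1−0.659) = 1.9326. LR = 0.90/0.24 = 3.7500.
Prior odds = 1.9326/3.7500 = 0.5154, so P(C) = 0.5154/(1+0.5154) ≈ 0.34.

P(C) = 0.34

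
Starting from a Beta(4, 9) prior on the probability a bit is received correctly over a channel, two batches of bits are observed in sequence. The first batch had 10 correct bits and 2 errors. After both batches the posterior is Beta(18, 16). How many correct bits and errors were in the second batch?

Sequential conjugate updates are equivalent to a single update on the pooled data, so total successes = posterior α − prior α and total failures = posterior β − prior β.
Total across both batches: 18−4=14 correct bits, 16−9=7 errors.
Subtract the first batch: 14−10=4 correct bits and 7−2=5 errors.

4 correct bits and 5 errors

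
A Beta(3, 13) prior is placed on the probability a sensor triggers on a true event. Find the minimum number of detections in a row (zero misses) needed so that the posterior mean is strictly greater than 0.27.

After k detections and 0 misses the posterior is Beta(3+k, 13), with mean (3+k)/(3+13+k).
Set (3+k)/(16+k) > 0.27 and solve: k > (0.27·16 − 3)/(1 − 0.27) = 1.808.
The smallest integer exceeding 1.808 is 2.

k = 2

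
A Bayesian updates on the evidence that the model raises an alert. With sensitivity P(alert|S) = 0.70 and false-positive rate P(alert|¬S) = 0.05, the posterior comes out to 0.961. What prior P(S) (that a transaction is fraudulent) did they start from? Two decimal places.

Bayes' rule in odds form gives O(S|E) = O(S)·[P(E|S)/P(E|¬S)], hence O(S) = O(S|E)/LR.
Posterior odds = 0.961/(1−0.961) = 24.6410. LR = 0.70/0.05 = 14.0000.
Prior odds = 24.6410/14.0000 = 1.7601, so P(S) = 1.7601/(1+1.7601) ≈ 0.64.

P(S) = 0.64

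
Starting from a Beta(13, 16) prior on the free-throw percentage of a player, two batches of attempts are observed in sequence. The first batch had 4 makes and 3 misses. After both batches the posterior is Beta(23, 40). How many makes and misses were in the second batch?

6 makes and 21 misses

Because Beta–binomial updating is additive in the counts, the combined data contributed (α_post−α_prior, β_post−β_prior) successes and failures.
Total across both batches: 23−13=10 makes, 40−16=24 misses.
Subtract the first batch: 10−4=6 makes and 24−3=21 misses.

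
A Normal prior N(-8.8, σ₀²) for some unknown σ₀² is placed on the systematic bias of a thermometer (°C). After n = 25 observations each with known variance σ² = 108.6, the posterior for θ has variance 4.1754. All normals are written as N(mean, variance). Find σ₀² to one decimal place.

σ₀² = 107.6

For the Normal–Normal model with known σ², precisions add: τ_n = τ₀ + n/σ².
So 1/σ₀² = 1/4.1754 − 25/108.6 = 0.239498 − 0.230203 = 0.009295.
Hence σ₀² = 1/0.009295 ≈ 107.6.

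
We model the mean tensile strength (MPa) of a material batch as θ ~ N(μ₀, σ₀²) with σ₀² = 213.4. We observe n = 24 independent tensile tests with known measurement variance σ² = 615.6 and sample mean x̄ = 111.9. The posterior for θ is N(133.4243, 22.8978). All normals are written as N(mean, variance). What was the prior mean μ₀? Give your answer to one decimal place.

μ₀ = 312.5

With known observation variance, the Normal–Normal posterior has precision τ_n = τ₀ + n/σ² and mean μ_n = (τ₀μ₀ + (n/σ²)x̄)/τ_n.
Here τ₀ = 1/213.4 = 0.004686 and τ_data = 24/615.6 = 0.038986, so τ_n = 0.043672.
Rearranging for μ₀: μ₀ = (μ_n·τ_n − τ_data·x̄)/τ₀ = (133.4243·0.043672 − 0.038986·111.9) / 0.004686 = 1.464373/0.004686 ≈ 312.5.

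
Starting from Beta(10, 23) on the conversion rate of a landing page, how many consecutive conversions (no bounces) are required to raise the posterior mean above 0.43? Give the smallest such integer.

After k conversions and 0 bounces the posterior is Beta(10+k, 23), with mean (10+k)/(10+23+k).
Set (10+k)/(33+k) > 0.43 and solve: k > (0.43·33 − 10)/(1 − 0.43) = 7.351.
The smallest integer exceeding 7.351 is 8.

k = 8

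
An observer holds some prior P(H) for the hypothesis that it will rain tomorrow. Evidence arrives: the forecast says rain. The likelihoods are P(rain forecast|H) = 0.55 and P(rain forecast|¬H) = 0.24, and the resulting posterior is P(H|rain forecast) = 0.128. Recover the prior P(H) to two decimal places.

P(H) = 0.06

Bayes' rule in odds form gives O(H|E) = O(H)·[P(E|H)/P(E|¬H)], hence O(H) = O(H|E)/LR.
Posterior odds = 0.128/(1−0.128) = 0.1468. LR = 0.55/0.24 = 2.2917.
Prior odds = 0.1468/2.2917 = 0.0641, so P(H) = 0.0641/(1+0.0641) ≈ 0.06.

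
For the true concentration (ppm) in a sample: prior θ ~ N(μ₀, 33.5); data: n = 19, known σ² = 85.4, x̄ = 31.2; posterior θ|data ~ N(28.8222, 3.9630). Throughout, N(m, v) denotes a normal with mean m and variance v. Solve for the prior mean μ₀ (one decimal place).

μ₀ = 11.1

The posterior mean is a precision-weighted average: μ_n = (τ₀μ₀ + τ_data·x̄)/(τ₀+τ_data), with τ₀=1/σ₀² and τ_data=n/σ².
Here τ₀ = 1/33.5 = 0.029851 and τ_data = 19/85.4 = 0.222482, so τ_n = 0.252333.
Rearranging for μ₀: μ₀ = (μ_n·τ_n − τ_data·x̄)/τ₀ = (28.8222·0.252333 − 0.222482·31.2) / 0.029851 = 0.331354/0.029851 ≈ 11.1.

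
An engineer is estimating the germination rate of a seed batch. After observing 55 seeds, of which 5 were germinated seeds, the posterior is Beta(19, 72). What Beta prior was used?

Beta is conjugate to the binomial likelihood: posterior = Beta(α+s, β+f).
So α = 19 − 5 = 14 and β = 72 − 50 = 22.

Beta(14, 22)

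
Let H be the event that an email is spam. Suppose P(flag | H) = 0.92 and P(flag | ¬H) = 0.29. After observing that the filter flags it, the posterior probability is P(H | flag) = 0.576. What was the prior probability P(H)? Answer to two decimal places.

P(H) = 0.30

In odds form, posterior odds = prior odds × likelihood ratio, so prior odds = posterior odds ÷ LR.
Posterior odds = 0.576/(1−0.576) = 1.3585. LR = 0.92/0.29 = 3.1724.
Prior odds = 1.3585/3.1724 = 0.4282, so P(H) = 0.4282/(1+0.4282) ≈ 0.30.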